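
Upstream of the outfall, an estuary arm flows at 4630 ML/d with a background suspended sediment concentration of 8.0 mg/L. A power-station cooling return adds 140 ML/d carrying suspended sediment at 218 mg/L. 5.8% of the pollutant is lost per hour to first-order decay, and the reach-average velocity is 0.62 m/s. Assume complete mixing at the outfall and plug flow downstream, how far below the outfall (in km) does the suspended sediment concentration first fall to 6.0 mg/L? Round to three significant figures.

32.1 km

Conservation of mass: C = (4630·8.000 + 140.0·218.0) / 4770 = 67560/4770 = 14.16 mg/L.
5.8%/h lost → k = −ln(1 − 0.058) = 0.05975 h⁻¹.
Set 14.16·exp(−k·t) = 6.0 → t = ln(14.16/6.0)/k = 51750 s = 14.38 h.
Distance = v·t = 0.62·51750 = 32090 m = 32.09 km.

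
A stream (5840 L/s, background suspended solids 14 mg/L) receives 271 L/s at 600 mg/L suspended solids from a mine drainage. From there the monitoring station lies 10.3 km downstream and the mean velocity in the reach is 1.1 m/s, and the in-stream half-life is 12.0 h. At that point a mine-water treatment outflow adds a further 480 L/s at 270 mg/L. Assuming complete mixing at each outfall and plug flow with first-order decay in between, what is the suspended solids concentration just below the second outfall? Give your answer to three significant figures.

51.6 mg/L

After mixing, C = (5840·14.00 + 271.0·600.0) / 6111 = 244400/6111 = 39.99 mg/L; combined flow 6111 L/s.
Travel time t = 10.3·1000 / 1.1 = 9364 s = 2.601 h.
Half-life 12.0 h → k = ln 2 / 12.0 = 0.05776 h⁻¹ = 1.386 d⁻¹.
First-order decay: C = 39.99·exp(−k·t) = 39.99·0.8605 = 34.41 mg/L.
At the second outfall, C = (6111·34.41 + 480.0·270.0) / (6111 + 480.0) = 51.57 mg/L.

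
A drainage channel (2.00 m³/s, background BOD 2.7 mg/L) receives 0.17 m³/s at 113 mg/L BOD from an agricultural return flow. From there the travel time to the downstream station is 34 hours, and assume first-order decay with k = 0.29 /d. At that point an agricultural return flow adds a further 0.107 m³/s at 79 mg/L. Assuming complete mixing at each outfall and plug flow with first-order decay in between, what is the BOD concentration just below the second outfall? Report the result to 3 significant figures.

10.9 mg/L

After mixing, C = (2.000·2.700 + 0.1700·113.0) / 2.170 = 24.61/2.170 = 11.34 mg/L; combined flow 2.170 m³/s.
Applying C = C₀e^(−kt): 11.34 × 0.6631 = 7.520 mg/L.
Second outfall: C = (2.170·7.520 + 0.1070·79.00)/2.277 = 10.88 mg/L.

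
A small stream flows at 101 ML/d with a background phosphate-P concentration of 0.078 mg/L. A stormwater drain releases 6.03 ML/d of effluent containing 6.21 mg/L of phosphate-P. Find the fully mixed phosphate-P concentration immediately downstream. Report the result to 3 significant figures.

Mixed concentration C = ΣQC/ΣQ = (101.0·0.07800 + 6.030·6.210) / 107.0 = 45.32/107.0 = 0.4235 mg/L.

0.423 mg/L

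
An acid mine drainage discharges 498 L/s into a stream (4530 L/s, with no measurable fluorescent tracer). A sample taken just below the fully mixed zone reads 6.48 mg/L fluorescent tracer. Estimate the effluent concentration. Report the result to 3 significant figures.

65.4 mg/L

Mass balance: 4530·0 + 498.0·Cₑ = 5028·6.480
→ Cₑ = (5028·6.480 − 4530·0) / 498.0 = 65.42 mg/L.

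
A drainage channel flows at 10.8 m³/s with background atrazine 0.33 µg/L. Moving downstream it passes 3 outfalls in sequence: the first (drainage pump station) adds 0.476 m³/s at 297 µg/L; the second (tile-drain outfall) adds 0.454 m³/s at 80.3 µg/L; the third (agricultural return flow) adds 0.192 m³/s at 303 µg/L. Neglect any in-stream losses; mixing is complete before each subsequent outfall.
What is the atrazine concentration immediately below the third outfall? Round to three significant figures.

Outfall 1: combined Q = 11.28 m³/s; C = (10.80·0.3300 + 0.4760·297.0)/11.28 = 12.85 µg/L.
Outfall 2: combined Q = 11.73 m³/s; C = (11.28·12.85 + 0.4540·80.30)/11.73 = 15.46 µg/L.
Outfall 3: combined Q = 11.92 m³/s; C = (11.73·15.46 + 0.1920·303.0)/11.92 = 20.09 µg/L.

20.1 µg/L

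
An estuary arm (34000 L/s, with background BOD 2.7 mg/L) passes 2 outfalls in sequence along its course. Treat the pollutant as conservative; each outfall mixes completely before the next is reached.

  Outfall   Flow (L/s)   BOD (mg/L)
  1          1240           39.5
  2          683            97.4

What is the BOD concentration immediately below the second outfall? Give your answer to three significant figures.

Below outfall 1: Q → 35240 L/s, C = (34000·2.700 + 1240·39.50)/35240 = 3.995 mg/L.
Below outfall 2: Q → 35920 L/s, C = (35240·3.995 + 683.0·97.40)/35920 = 5.771 mg/L.

5.77 mg/L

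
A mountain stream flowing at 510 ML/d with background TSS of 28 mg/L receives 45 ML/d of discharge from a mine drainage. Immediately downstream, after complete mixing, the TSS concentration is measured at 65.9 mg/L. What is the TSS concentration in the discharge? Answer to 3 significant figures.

495 mg/L

Mass balance: 510.0·28.00 + 45.00·Cₑ = 555.0·65.90
→ Cₑ = (555.0·65.90 − 510.0·28.00) / 45.00 = 495.4 mg/L.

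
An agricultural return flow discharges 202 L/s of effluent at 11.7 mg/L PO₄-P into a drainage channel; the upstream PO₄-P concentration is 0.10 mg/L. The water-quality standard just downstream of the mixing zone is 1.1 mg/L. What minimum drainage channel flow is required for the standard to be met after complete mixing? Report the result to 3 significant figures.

2140 L/s

Set C_mix = 1.1: (Q·0.1000 + 202.0·11.70) / (Q + 202.0) = 1.1
→ Q = 202.0·(11.70 − 1.1)/(1.1 − 0.1000) = 2141 L/s.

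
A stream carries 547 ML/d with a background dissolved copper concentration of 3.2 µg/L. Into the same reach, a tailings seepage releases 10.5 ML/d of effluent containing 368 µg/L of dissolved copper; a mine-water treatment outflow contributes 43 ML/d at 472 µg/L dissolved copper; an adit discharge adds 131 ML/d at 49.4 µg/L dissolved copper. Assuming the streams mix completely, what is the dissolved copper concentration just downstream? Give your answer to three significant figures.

Flow-weighted average: C = (547.0·3.200 + 10.50·368.0 + 43.00·472.0 + 131.0·49.40) / 731.5 = 32380/731.5 = 44.27 µg/L.

44.3 µg/L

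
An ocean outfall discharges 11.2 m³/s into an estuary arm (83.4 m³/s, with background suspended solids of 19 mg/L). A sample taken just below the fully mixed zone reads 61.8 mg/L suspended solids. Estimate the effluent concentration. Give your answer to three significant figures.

381 mg/L

Mass balance: 83.40·19.00 + 11.20·Cₑ = 94.60·61.80
→ Cₑ = (94.60·61.80 − 83.40·19.00) / 11.20 = 380.5 mg/L.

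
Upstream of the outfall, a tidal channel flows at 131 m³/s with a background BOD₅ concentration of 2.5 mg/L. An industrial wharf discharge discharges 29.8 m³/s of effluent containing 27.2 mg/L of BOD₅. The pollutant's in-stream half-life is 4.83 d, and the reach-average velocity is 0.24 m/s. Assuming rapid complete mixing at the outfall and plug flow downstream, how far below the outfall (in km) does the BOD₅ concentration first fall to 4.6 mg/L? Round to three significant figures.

After mixing, C = (131.0·2.500 + 29.80·27.20) / 160.8 = 1138/160.8 = 7.077 mg/L.
Half-life 4.83 d → k = ln 2 / 4.83 = 0.1435 d⁻¹.
Set 7.077·exp(−k·t) = 4.6 → t = ln(7.077/4.6)/k = 259400 s = 72.06 h.
Distance = v·t = 0.24·259400 = 62260 m = 62.26 km.

62.3 km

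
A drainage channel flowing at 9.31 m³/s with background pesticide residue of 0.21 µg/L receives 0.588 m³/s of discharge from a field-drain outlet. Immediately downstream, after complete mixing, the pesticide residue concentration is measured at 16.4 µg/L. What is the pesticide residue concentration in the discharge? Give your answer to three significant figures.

Mass balance: 9.310·0.2100 + 0.5880·Cₑ = 9.898·16.40
→ Cₑ = (9.898·16.40 − 9.310·0.2100) / 0.5880 = 272.7 µg/L.

273 µg/L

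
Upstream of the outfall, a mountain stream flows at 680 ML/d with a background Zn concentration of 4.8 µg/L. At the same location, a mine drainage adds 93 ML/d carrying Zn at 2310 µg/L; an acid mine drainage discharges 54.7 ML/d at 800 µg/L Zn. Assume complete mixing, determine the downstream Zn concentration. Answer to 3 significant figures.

316 µg/L

Conservation of mass: C = (680.0·4.800 + 93.00·2310 + 54.70·800.0) / 827.7 = 261900/827.7 = 316.4 µg/L.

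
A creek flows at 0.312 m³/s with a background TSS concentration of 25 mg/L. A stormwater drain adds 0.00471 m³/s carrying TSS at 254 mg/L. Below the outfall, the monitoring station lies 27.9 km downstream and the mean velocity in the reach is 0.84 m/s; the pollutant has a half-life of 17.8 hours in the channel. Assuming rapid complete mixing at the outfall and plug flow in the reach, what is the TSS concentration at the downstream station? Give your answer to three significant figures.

Mixed concentration C = ΣQC/ΣQ = (0.3120·25.00 + 0.004710·254.0) / 0.3167 = 8.996/0.3167 = 28.41 mg/L.
Travel time t = 27.9·1000 / 0.84 = 33210 s = 9.226 h.
Half-life 17.8 h → k = ln 2 / 17.8 = 0.03894 h⁻¹ = 0.9346 d⁻¹.
After decay, C = 28.41 × e^(−kt) = 28.41 × 0.6982 = 19.83 mg/L.

19.8 mg/L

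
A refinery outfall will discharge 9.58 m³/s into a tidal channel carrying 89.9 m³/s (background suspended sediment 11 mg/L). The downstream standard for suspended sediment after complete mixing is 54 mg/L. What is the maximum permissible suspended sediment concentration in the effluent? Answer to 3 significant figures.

458 mg/L

At the limit, (Qr·Cr + Qe·Cₑ)/(Qr + Qe) = 54:
Cₑ = (99.48·54 − 89.90·11.00) / 9.580 = 457.5 mg/L.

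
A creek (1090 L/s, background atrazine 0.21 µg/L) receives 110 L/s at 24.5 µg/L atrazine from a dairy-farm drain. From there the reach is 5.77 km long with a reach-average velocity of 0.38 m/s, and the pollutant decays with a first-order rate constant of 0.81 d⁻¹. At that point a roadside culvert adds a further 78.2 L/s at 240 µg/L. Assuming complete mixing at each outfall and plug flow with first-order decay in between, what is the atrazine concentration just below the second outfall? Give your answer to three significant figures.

16.7 µg/L

Mass balance: C = (1090·0.2100 + 110.0·24.50) / 1200 = 2924/1200 = 2.437 µg/L; combined flow 1200 L/s.
Travel time t = 5.77·1000 / 0.38 = 15180 s = 4.218 h.
Applying C = C₀e^(−kt): 2.437 × 0.8673 = 2.113 µg/L.
Second outfall: C = (1200·2.113 + 78.20·240.0)/1278 = 16.67 µg/L.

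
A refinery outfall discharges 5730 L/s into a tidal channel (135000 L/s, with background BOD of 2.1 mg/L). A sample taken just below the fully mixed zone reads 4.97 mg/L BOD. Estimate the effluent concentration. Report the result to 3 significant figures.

Mass balance: 135000·2.100 + 5730·Cₑ = 140700·4.970
→ Cₑ = (140700·4.970 − 135000·2.100) / 5730 = 72.59 mg/L.

72.6 mg/L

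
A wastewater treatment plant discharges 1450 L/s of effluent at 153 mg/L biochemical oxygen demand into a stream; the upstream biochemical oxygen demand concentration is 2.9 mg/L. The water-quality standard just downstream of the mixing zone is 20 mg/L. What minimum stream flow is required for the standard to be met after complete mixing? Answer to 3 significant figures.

Set C_mix = 20: (Q·2.900 + 1450·153.0) / (Q + 1450) = 20
→ Q = 1450·(153.0 − 20)/(20 − 2.900) = 11280 L/s.

11300 L/s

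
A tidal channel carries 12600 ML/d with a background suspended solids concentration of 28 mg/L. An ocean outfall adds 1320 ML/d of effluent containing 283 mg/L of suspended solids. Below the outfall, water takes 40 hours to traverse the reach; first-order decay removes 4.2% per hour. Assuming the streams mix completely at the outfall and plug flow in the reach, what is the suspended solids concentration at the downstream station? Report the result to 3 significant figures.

Flow-weighted average: C = (12600·28.00 + 1320·283.0) / 13920 = 726400/13920 = 52.18 mg/L.
4.2%/h lost → k = −ln(1 − 0.042) = 0.04291 h⁻¹.
Applying C = C₀e^(−kt): 52.18 × 0.1797 = 9.378 mg/L.

9.38 mg/L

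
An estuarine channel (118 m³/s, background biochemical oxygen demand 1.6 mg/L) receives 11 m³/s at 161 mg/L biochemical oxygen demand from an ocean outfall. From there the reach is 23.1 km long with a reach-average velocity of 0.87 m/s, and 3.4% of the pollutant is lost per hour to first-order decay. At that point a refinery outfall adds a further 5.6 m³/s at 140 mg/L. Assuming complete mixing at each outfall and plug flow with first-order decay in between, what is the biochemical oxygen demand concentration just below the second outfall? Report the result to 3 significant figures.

Mass balance: C = (118.0·1.600 + 11.00·161.0) / 129.0 = 1960/129.0 = 15.19 mg/L; combined flow 129.0 m³/s.
Travel time t = 23.1·1000 / 0.87 = 26550 s = 7.375 h.
3.4%/h lost → k = −ln(1 − 0.034) = 0.03459 h⁻¹.
First-order decay: C = 15.19·exp(−k·t) = 15.19·0.7748 = 11.77 mg/L.
At the second outfall, C = (129.0·11.77 + 5.600·140.0) / (129.0 + 5.600) = 17.11 mg/L.

17.1 mg/L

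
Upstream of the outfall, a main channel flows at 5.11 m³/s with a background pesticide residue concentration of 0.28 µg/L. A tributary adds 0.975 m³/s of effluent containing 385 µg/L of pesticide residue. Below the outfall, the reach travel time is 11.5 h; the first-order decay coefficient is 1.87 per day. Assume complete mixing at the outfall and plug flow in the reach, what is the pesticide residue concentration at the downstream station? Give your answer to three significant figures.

Flow-weighted average: C = (5.110·0.2800 + 0.9750·385.0) / 6.085 = 376.8/6.085 = 61.92 µg/L.
Decay over the reach: 61.92·exp(−kt) = 61.92·0.4082 = 25.28 µg/L.

25.3 µg/L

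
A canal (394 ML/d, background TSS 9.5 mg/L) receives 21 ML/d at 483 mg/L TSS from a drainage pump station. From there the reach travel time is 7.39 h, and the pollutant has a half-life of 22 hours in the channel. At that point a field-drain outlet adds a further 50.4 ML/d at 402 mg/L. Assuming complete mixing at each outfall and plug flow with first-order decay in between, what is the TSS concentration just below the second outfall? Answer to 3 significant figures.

67.2 mg/L

Mixed concentration C = ΣQC/ΣQ = (394.0·9.500 + 21.00·483.0) / 415.0 = 13890/415.0 = 33.46 mg/L; combined flow 415.0 ML/d.
Half-life 22 h → k = ln 2 / 22 = 0.03151 h⁻¹ = 0.7562 d⁻¹.
After decay, C = 33.46 × e^(−kt) = 33.46 × 0.7923 = 26.51 mg/L.
Second outfall: C = (415.0·26.51 + 50.40·402.0)/465.4 = 67.17 mg/L.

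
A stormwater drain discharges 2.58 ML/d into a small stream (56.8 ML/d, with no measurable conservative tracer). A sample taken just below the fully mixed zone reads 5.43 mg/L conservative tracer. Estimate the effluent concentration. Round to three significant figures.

Mass balance: 56.80·0 + 2.580·Cₑ = 59.38·5.430
→ Cₑ = (59.38·5.430 − 56.80·0) / 2.580 = 125.0 mg/L.

125 mg/L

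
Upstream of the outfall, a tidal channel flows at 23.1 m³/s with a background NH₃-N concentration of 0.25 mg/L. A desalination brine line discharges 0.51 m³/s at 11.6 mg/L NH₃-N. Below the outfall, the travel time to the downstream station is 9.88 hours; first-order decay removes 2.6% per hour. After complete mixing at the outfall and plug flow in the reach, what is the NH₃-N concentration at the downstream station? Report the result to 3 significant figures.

0.382 mg/L

Conservation of mass: C = (23.10·0.2500 + 0.5100·11.60) / 23.61 = 11.69/23.61 = 0.4952 mg/L.
2.6%/h lost → k = −ln(1 − 0.026) = 0.02634 h⁻¹.
Applying C = C₀e^(−kt): 0.4952 × 0.7708 = 0.3817 mg/L.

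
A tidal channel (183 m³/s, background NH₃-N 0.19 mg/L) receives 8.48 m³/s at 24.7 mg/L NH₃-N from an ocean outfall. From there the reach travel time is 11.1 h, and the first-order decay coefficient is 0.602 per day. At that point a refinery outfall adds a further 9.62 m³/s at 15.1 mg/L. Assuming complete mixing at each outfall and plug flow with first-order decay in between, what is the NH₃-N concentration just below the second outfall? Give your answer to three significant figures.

Mixed concentration C = ΣQC/ΣQ = (183.0·0.1900 + 8.480·24.70) / 191.5 = 244.2/191.5 = 1.275 mg/L; combined flow 191.5 m³/s.
First-order decay: C = 1.275·exp(−k·t) = 1.275·0.7570 = 0.9655 mg/L.
Second outfall: C = (191.5·0.9655 + 9.620·15.10)/201.1 = 1.642 mg/L.

1.64 mg/L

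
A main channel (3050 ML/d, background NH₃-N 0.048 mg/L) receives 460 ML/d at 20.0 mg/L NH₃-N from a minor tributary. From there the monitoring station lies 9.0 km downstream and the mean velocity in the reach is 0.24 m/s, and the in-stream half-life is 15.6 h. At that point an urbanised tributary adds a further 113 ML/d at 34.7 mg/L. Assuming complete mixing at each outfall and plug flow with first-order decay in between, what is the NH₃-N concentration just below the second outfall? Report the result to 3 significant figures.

2.71 mg/L

Mass balance: C = (3050·0.04800 + 460.0·20.00) / 3510 = 9346/3510 = 2.663 mg/L; combined flow 3510 ML/d.
Travel time t = 9.0·1000 / 0.24 = 37500 s = 10.42 h.
Half-life 15.6 h → k = ln 2 / 15.6 = 0.04443 h⁻¹ = 1.066 d⁻¹.
Decay over the reach: 2.663·exp(−kt) = 2.663·0.6295 = 1.676 mg/L.
At the second outfall, C = (3510·1.676 + 113.0·34.70) / (3510 + 113.0) = 2.706 mg/L.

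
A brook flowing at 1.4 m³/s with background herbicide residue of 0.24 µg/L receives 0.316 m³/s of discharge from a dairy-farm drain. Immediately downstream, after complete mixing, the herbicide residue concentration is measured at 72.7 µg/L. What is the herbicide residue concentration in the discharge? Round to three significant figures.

Mass balance: 1.400·0.2400 + 0.3160·Cₑ = 1.716·72.70
→ Cₑ = (1.716·72.70 − 1.400·0.2400) / 0.3160 = 393.7 µg/L.

394 µg/L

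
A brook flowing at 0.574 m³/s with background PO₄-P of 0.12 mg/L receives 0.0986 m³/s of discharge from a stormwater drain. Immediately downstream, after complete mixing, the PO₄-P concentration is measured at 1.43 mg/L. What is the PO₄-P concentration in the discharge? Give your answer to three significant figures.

9.06 mg/L

Mass balance: 0.5740·0.1200 + 0.09860·Cₑ = 0.6726·1.430
→ Cₑ = (0.6726·1.430 − 0.5740·0.1200) / 0.09860 = 9.056 mg/L.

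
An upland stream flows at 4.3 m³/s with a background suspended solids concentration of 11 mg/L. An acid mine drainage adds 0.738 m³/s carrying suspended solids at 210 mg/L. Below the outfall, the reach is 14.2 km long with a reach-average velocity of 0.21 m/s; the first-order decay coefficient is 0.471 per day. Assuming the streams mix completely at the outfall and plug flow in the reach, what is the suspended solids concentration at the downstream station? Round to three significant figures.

Flow-weighted average: C = (4.300·11.00 + 0.7380·210.0) / 5.038 = 202.3/5.038 = 40.15 mg/L.
Travel time t = 14.2·1000 / 0.21 = 67620 s = 18.78 h.
Decay over the reach: 40.15·exp(−kt) = 40.15·0.6917 = 27.77 mg/L.

27.8 mg/L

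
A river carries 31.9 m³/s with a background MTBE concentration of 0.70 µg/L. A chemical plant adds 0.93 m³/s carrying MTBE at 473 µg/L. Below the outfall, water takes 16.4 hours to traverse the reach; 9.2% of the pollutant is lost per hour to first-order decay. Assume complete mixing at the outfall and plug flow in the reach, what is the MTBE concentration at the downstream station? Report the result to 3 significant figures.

Mass balance: C = (31.90·0.7000 + 0.9300·473.0) / 32.83 = 462.2/32.83 = 14.08 µg/L.
9.2%/h lost → k = −ln(1 − 0.092) = 0.09651 h⁻¹.
Decay over the reach: 14.08·exp(−kt) = 14.08·0.2054 = 2.892 µg/L.

2.89 µg/L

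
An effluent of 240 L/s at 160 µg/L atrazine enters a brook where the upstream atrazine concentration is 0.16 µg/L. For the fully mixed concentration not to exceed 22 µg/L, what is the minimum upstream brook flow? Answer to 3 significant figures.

1520 L/s

Set C_mix = 22: (Q·0.1600 + 240.0·160.0) / (Q + 240.0) = 22
→ Q = 240.0·(160.0 − 22)/(22 − 0.1600) = 1516 L/s.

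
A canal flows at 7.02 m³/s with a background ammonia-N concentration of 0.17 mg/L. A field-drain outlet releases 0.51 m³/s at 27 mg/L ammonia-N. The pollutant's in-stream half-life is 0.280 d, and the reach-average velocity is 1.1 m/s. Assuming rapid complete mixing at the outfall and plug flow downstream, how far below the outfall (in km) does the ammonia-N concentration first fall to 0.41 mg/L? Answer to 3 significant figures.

Mass balance: C = (7.020·0.1700 + 0.5100·27.00) / 7.530 = 14.96/7.530 = 1.987 mg/L.
Half-life 0.280 d → k = ln 2 / 0.280 = 2.476 d⁻¹.
Set 1.987·exp(−k·t) = 0.41 → t = ln(1.987/0.41)/k = 55090 s = 15.30 h.
Distance = v·t = 1.1·55090 = 60590 m = 60.59 km.

60.6 km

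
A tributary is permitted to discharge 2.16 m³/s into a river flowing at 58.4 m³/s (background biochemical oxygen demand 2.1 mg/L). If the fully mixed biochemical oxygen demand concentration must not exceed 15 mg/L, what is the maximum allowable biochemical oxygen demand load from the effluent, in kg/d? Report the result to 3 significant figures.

67900 kg/d

Mass balance at the limit: 58.40·2.100 + 2.160·Cₑ = 60.56·15 → Cₑ = 363.8 mg/L.
Load = 2.160 m³/s × 363.8 g/m³ × 86 400 s/d = 67890 kg/d.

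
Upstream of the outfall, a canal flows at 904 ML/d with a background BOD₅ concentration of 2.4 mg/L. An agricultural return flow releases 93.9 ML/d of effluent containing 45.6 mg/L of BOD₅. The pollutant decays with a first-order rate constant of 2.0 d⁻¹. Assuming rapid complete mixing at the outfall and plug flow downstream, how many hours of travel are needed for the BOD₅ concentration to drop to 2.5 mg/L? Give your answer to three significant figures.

11.4 h

Flow-weighted average: C = (904.0·2.400 + 93.90·45.60) / 997.9 = 6451/997.9 = 6.465 mg/L.
6.465·exp(−k·t) = 2.5 → t = ln(6.465/2.5)/k = 41040 s = 11.40 h.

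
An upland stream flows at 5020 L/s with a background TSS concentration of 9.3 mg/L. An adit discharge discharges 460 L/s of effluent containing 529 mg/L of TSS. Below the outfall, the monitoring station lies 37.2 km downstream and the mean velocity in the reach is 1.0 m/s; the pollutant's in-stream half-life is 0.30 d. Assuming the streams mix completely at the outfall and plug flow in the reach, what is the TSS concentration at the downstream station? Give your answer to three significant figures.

19.6 mg/L

Mass balance: C = (5020·9.300 + 460.0·529.0) / 5480 = 290000/5480 = 52.92 mg/L.
Travel time t = 37.2·1000 / 1.0 = 37200 s = 10.33 h.
Half-life 0.30 d → k = ln 2 / 0.30 = 2.310 d⁻¹.
First-order decay: C = 52.92·exp(−k·t) = 52.92·0.3698 = 19.57 mg/L.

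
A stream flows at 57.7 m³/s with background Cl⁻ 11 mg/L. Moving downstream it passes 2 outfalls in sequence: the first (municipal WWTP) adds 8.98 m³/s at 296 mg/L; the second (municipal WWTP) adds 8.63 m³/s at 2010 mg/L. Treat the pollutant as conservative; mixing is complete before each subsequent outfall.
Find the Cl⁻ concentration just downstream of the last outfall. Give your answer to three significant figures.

Below outfall 1: Q → 66.68 m³/s, C = (57.70·11.00 + 8.980·296.0)/66.68 = 49.38 mg/L.
Below outfall 2: Q → 75.31 m³/s, C = (66.68·49.38 + 8.630·2010)/75.31 = 274.1 mg/L.

274 mg/L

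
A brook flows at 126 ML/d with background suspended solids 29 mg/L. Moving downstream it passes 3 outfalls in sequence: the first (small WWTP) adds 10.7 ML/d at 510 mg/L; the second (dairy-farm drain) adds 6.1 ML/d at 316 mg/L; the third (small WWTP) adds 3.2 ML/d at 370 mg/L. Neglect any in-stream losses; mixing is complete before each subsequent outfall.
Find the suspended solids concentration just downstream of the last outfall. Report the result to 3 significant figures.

Outfall 1: combined Q = 136.7 ML/d; C = (126.0·29.00 + 10.70·510.0)/136.7 = 66.65 mg/L.
Outfall 2: combined Q = 142.8 ML/d; C = (136.7·66.65 + 6.100·316.0)/142.8 = 77.30 mg/L.
Outfall 3: combined Q = 146.0 ML/d; C = (142.8·77.30 + 3.200·370.0)/146.0 = 83.72 mg/L.

83.7 mg/L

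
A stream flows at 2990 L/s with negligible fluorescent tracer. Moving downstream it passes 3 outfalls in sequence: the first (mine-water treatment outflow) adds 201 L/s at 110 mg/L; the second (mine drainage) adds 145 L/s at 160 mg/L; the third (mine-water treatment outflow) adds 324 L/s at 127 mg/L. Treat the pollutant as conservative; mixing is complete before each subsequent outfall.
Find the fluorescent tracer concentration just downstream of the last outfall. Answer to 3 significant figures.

23.6 mg/L

After outfall 1: Q = 2990 + 201.0 = 3191 L/s; C = (2990·0 + 201.0·110.0)/3191 = 6.929 mg/L.
After outfall 2: Q = 3191 + 145.0 = 3336 L/s; C = (3191·6.929 + 145.0·160.0)/3336 = 13.58 mg/L.
After outfall 3: Q = 3336 + 324.0 = 3660 L/s; C = (3336·13.58 + 324.0·127.0)/3660 = 23.62 mg/L.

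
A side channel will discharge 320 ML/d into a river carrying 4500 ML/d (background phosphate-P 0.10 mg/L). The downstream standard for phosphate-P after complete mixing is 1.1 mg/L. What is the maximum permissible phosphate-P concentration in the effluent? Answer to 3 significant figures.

15.2 mg/L

At the limit, (Qr·Cr + Qe·Cₑ)/(Qr + Qe) = 1.1:
Cₑ = (4820·1.1 − 4500·0.1000) / 320.0 = 15.16 mg/L.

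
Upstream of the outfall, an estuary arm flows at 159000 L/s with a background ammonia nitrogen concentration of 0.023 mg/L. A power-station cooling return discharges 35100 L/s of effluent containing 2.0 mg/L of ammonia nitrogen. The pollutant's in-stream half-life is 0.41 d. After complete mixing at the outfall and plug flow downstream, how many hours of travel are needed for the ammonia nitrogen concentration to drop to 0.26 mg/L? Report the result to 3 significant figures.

After mixing, C = (159000·0.02300 + 35100·2.000) / 194100 = 73860/194100 = 0.3805 mg/L.
Half-life 0.41 d → k = ln 2 / 0.41 = 1.691 d⁻¹.
0.3805·exp(−k·t) = 0.26 → t = ln(0.3805/0.26)/k = 19460 s = 5.406 h.

5.41 h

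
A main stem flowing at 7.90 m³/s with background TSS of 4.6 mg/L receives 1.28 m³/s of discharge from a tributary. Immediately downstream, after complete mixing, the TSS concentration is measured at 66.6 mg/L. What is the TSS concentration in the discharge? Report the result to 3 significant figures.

Mass balance: 7.900·4.600 + 1.280·Cₑ = 9.180·66.60
→ Cₑ = (9.180·66.60 − 7.900·4.600) / 1.280 = 449.3 mg/L.

449 mg/L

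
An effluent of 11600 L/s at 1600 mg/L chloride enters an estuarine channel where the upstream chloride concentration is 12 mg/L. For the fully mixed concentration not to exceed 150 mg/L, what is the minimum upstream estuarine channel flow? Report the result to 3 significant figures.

Set C_mix = 150: (Q·12.00 + 11600·1600) / (Q + 11600) = 150
→ Q = 11600·(1600 − 150)/(150 − 12.00) = 121900 L/s.

122000 L/s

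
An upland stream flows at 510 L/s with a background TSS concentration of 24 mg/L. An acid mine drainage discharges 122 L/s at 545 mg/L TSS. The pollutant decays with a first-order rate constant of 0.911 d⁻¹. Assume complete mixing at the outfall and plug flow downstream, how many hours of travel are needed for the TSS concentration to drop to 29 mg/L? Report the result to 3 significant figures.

Mass balance: C = (510.0·24.00 + 122.0·545.0) / 632.0 = 78730/632.0 = 124.6 mg/L.
124.6·exp(−k·t) = 29 → t = ln(124.6/29)/k = 138200 s = 38.40 h.

38.4 h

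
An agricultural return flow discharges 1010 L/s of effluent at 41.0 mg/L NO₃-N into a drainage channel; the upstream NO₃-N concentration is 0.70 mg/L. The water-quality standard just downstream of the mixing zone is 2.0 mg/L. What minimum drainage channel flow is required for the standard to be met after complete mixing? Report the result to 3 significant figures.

Set C_mix = 2.0: (Q·0.7000 + 1010·41.00) / (Q + 1010) = 2.0
→ Q = 1010·(41.00 − 2.0)/(2.0 − 0.7000) = 30300 L/s.

30300 L/s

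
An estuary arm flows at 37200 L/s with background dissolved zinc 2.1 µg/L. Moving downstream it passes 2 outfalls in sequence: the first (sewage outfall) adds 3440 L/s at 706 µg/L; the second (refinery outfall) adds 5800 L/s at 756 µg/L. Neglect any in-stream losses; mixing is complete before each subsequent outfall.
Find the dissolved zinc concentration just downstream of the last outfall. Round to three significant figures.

148 µg/L

Below outfall 1: Q → 40640 L/s, C = (37200·2.100 + 3440·706.0)/40640 = 61.68 µg/L.
Below outfall 2: Q → 46440 L/s, C = (40640·61.68 + 5800·756.0)/46440 = 148.4 µg/L.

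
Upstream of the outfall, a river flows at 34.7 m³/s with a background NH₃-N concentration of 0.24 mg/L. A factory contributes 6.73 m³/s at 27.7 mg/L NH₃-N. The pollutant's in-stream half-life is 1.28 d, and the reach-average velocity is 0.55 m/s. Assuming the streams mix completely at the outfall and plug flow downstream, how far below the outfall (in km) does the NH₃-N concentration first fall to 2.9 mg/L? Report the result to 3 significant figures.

Conservation of mass: C = (34.70·0.2400 + 6.730·27.70) / 41.43 = 194.7/41.43 = 4.701 mg/L.
Half-life 1.28 d → k = ln 2 / 1.28 = 0.5415 d⁻¹.
Set 4.701·exp(−k·t) = 2.9 → t = ln(4.701/2.9)/k = 77060 s = 21.41 h.
Distance = v·t = 0.55·77060 = 42380 m = 42.38 km.

42.4 km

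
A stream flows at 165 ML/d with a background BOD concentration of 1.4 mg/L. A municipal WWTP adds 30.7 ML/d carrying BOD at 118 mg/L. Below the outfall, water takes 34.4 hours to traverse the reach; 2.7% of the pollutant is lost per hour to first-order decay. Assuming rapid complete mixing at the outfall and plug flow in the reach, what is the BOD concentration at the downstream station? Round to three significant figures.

After mixing, C = (165.0·1.400 + 30.70·118.0) / 195.7 = 3854/195.7 = 19.69 mg/L.
2.7%/h lost → k = −ln(1 − 0.027) = 0.02737 h⁻¹.
First-order decay: C = 19.69·exp(−k·t) = 19.69·0.3900 = 7.680 mg/L.

7.68 mg/L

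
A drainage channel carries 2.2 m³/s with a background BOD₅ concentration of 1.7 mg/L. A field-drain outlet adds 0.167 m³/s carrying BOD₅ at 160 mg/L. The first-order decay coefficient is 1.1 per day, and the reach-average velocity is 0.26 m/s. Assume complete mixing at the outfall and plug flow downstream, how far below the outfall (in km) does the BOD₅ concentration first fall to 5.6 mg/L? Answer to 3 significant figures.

Conservation of mass: C = (2.200·1.700 + 0.1670·160.0) / 2.367 = 30.46/2.367 = 12.87 mg/L.
Set 12.87·exp(−k·t) = 5.6 → t = ln(12.87/5.6)/k = 65350 s = 18.15 h.
Distance = v·t = 0.26·65350 = 16990 m = 16.99 km.

17.0 km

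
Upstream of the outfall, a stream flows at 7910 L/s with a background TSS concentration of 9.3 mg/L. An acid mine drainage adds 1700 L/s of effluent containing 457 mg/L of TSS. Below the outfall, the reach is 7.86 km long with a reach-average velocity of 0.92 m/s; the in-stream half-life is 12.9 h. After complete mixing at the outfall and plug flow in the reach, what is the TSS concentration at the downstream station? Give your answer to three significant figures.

77.9 mg/L

Mass balance: C = (7910·9.300 + 1700·457.0) / 9610 = 850500/9610 = 88.50 mg/L.
Travel time t = 7.86·1000 / 0.92 = 8543 s = 2.373 h.
Half-life 12.9 h → k = ln 2 / 12.9 = 0.05373 h⁻¹ = 1.290 d⁻¹.
After decay, C = 88.50 × e^(−kt) = 88.50 × 0.8803 = 77.90 mg/L.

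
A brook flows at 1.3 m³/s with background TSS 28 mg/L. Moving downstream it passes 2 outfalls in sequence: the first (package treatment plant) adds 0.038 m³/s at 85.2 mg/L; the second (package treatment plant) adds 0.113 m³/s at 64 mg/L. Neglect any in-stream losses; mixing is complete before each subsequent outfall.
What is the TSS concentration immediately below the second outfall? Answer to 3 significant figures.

32.3 mg/L

After outfall 1: Q = 1.300 + 0.03800 = 1.338 m³/s; C = (1.300·28.00 + 0.03800·85.20)/1.338 = 29.62 mg/L.
After outfall 2: Q = 1.338 + 0.1130 = 1.451 m³/s; C = (1.338·29.62 + 0.1130·64.00)/1.451 = 32.30 mg/L.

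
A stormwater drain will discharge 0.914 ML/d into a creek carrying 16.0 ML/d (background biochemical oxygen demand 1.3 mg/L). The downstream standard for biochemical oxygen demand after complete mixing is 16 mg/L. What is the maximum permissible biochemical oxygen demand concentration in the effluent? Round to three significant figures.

At the limit, (Qr·Cr + Qe·Cₑ)/(Qr + Qe) = 16:
Cₑ = (16.91·16 − 16.00·1.300) / 0.9140 = 273.3 mg/L.

273 mg/L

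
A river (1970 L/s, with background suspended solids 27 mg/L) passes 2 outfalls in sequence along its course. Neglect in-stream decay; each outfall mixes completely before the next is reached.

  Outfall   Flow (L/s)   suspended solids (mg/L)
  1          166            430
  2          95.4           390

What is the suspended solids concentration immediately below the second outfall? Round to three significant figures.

72.5 mg/L

After outfall 1: Q = 1970 + 166.0 = 2136 L/s; C = (1970·27.00 + 166.0·430.0)/2136 = 58.32 mg/L.
After outfall 2: Q = 2136 + 95.40 = 2231 L/s; C = (2136·58.32 + 95.40·390.0)/2231 = 72.50 mg/L.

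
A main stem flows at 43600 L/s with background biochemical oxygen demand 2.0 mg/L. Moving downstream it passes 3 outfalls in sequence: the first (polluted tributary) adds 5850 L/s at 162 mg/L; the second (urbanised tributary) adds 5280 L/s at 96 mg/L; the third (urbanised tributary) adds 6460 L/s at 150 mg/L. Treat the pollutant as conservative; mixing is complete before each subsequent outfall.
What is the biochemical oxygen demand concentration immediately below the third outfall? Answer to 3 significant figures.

41.0 mg/L

After outfall 1: Q = 43600 + 5850 = 49450 L/s; C = (43600·2.000 + 5850·162.0)/49450 = 20.93 mg/L.
After outfall 2: Q = 49450 + 5280 = 54730 L/s; C = (49450·20.93 + 5280·96.00)/54730 = 28.17 mg/L.
After outfall 3: Q = 54730 + 6460 = 61190 L/s; C = (54730·28.17 + 6460·150.0)/61190 = 41.03 mg/L.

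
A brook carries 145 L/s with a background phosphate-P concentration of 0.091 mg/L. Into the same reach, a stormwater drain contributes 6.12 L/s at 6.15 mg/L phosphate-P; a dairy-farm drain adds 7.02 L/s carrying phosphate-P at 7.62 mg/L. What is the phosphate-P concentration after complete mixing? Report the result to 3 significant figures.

Mass balance: C = (145.0·0.09100 + 6.120·6.150 + 7.020·7.620) / 158.1 = 104.3/158.1 = 0.6597 mg/L.

0.660 mg/L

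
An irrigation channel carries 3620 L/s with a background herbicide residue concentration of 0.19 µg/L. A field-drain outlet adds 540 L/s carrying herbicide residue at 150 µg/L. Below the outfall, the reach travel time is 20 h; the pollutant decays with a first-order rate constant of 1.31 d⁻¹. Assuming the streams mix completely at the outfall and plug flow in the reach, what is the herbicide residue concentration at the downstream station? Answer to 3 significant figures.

6.59 µg/L

After mixing, C = (3620·0.1900 + 540.0·150.0) / 4160 = 81690/4160 = 19.64 µg/L.
First-order decay: C = 19.64·exp(−k·t) = 19.64·0.3357 = 6.591 µg/L.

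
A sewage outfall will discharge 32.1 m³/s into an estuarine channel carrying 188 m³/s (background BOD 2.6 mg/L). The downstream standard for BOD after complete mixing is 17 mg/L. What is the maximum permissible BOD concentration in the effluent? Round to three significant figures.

101 mg/L

At the limit, (Qr·Cr + Qe·Cₑ)/(Qr + Qe) = 17:
Cₑ = (220.1·17 − 188.0·2.600) / 32.10 = 101.3 mg/L.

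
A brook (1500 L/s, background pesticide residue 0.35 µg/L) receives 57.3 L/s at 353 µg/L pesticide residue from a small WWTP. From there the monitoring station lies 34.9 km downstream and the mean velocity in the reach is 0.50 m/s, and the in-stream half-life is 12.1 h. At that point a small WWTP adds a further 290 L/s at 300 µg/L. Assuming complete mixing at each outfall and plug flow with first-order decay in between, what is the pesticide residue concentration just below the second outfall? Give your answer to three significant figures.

50.8 µg/L

After mixing, C = (1500·0.3500 + 57.30·353.0) / 1557 = 20750/1557 = 13.33 µg/L; combined flow 1557 L/s.
Travel time t = 34.9·1000 / 0.50 = 69800 s = 19.39 h.
Half-life 12.1 h → k = ln 2 / 12.1 = 0.05728 h⁻¹ = 1.375 d⁻¹.
Decay over the reach: 13.33·exp(−kt) = 13.33·0.3293 = 4.389 µg/L.
Second outfall: C = (1557·4.389 + 290.0·300.0)/1847 = 50.80 µg/L.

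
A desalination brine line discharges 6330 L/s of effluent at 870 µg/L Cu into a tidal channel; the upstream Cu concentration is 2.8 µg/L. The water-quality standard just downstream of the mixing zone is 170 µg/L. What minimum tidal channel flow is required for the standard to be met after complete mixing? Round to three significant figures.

26500 L/s

Set C_mix = 170: (Q·2.800 + 6330·870.0) / (Q + 6330) = 170
→ Q = 6330·(870.0 − 170)/(170 − 2.800) = 26500 L/s.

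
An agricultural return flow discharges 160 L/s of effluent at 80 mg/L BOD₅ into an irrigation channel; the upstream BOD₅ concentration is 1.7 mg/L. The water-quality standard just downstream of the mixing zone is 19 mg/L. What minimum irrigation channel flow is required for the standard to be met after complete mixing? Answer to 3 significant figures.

564 L/s

Set C_mix = 19: (Q·1.700 + 160.0·80.00) / (Q + 160.0) = 19
→ Q = 160.0·(80.00 − 19)/(19 − 1.700) = 564.2 L/s.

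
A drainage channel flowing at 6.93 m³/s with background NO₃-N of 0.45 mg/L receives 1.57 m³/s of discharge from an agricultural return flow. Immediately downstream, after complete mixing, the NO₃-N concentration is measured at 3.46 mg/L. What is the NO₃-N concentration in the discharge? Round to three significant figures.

Mass balance: 6.930·0.4500 + 1.570·Cₑ = 8.500·3.460
→ Cₑ = (8.500·3.460 − 6.930·0.4500) / 1.570 = 16.75 mg/L.

16.7 mg/L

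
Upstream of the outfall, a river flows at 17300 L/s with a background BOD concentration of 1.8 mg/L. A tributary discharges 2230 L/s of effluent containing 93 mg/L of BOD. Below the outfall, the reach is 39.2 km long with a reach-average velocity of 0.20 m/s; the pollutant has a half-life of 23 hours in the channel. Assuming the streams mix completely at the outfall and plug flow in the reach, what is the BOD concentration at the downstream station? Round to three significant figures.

2.37 mg/L

Mass balance: C = (17300·1.800 + 2230·93.00) / 19530 = 238500/19530 = 12.21 mg/L.
Travel time t = 39.2·1000 / 0.20 = 196000 s = 54.44 h.
Half-life 23 h → k = ln 2 / 23 = 0.03014 h⁻¹ = 0.7233 d⁻¹.
Decay over the reach: 12.21·exp(−kt) = 12.21·0.1938 = 2.367 mg/L.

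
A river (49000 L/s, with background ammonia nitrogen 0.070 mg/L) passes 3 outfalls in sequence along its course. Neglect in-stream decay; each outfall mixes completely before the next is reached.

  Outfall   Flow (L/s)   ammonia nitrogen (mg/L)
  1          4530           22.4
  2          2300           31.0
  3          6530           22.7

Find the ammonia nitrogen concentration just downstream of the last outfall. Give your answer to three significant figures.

5.20 mg/L

Outfall 1: combined Q = 53530 L/s; C = (49000·0.07000 + 4530·22.40)/53530 = 1.960 mg/L.
Outfall 2: combined Q = 55830 L/s; C = (53530·1.960 + 2300·31.00)/55830 = 3.156 mg/L.
Outfall 3: combined Q = 62360 L/s; C = (55830·3.156 + 6530·22.70)/62360 = 5.203 mg/L.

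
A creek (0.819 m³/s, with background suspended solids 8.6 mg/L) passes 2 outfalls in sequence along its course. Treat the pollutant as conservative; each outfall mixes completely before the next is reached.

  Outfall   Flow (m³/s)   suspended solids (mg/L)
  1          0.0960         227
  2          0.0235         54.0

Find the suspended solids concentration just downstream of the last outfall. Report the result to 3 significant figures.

After outfall 1: Q = 0.8190 + 0.09600 = 0.9150 m³/s; C = (0.8190·8.600 + 0.09600·227.0)/0.9150 = 31.51 mg/L.
After outfall 2: Q = 0.9150 + 0.02350 = 0.9385 m³/s; C = (0.9150·31.51 + 0.02350·54.00)/0.9385 = 32.08 mg/L.

32.1 mg/L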